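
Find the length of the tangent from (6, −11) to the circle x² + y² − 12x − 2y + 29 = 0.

2√34

The centre is (6, 1) and r = 2√2. The square of the distance from P to the centre is 0 + 144 = 144.
The tangent meets the radius at right angles, so tangent² = |PO|² − r² = 144 − 8 = 136.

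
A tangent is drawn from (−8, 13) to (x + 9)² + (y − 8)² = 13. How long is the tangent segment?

With centre O = (−9, 8), |OP|² = 26 and r² = 13.
The tangent meets the radius at right angles, so tangent² = |PO|² − r² = 26 − 13 = 13.

√13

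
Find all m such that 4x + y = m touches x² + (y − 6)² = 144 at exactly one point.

m = 6 ± 12√17

The line touches the circle iff its distance from (0, 6) is 12:
|4·0 + 1·6 − m| / √17 = 12
|m − (6)| = 12√17.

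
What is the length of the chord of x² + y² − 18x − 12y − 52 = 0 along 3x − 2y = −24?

4√13

Substitute y = (24 + 3x)/2:
13x² − 208 = 0  ⟹  x² − 16 = 0
x = 4 or x = −4, giving (4, 18) and (−4, 6).
Chord length = distance between (4, 18) and (−4, 6) = √208 = 4√13.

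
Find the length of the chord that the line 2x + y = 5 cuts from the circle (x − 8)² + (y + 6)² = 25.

4√5

Express y = −2x + 5 and substitute into the circle:
5x² − 60x + 160 = 0  ⟹  x² − 12x + 32 = 0
x = 8 or x = 4, giving (8, −11) and (4, −3).
Chord length = distance between (8, −11) and (4, −3) = √80 = 4√5.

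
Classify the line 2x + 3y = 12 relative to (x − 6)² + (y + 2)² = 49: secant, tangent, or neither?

secant

Substituting the line into the circle gives 13x² − 180x + 207 = 0.
Δ = 32400 − 10764 = 21636.
Two real roots: the line is a secant.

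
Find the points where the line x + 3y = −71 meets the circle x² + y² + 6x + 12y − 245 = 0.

(−14, −19) and (−2, −23)

Substitute y = (−71 − x)/3:
10x² + 160x + 280 = 0  ⟹  x² + 16x + 28 = 0
x = −2 or x = −14, giving (−2, −23) and (−14, −19).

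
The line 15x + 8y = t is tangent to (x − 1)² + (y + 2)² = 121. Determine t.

t = −188 or t = 186

The line touches the circle iff its distance from (1, −2) is 11:
|15·1 + 8·(−2) − t| / √289 = 11
|t − (−1)| = 11·17, so t = 186 or t = −188.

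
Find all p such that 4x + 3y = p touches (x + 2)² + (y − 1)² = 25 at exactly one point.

For a tangent, require d(centre, line) = r = 5.
|4·(−2) + 3·1 − p| / √25 = 5
|p − (−5)| = 5·5, so p = 20 or p = −30.

p = −30 or p = 20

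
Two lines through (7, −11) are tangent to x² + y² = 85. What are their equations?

2x + 9y = −85 and 9x − 2y = 85

A line y − (−11) = m(x − (7)) is tangent when its distance from (0, 0) is √85:
[m·(−7) − (11)]² = 85(m² + 1)
18m² − 77m − 18 = 0, so m = −2/9 or m = 9/2.
With m = −2/9: 2x + 9y = −85. With m = 9/2: 9x − 2y = 85.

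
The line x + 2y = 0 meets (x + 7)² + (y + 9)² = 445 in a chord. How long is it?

16√5

Centre (−7, −9), r² = 445. Perpendicular distance d from centre to line = |−25| / √5 = 25/√5.
Half the chord is √(r² − d²) = √(320), so the full chord is 16√5.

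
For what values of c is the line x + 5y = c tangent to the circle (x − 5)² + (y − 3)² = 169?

For a tangent, require d(centre, line) = r = 13.
|1·5 + 5·3 − c| / √26 = 13
|c − (20)| = 13√26.

c = 20 ± 13√26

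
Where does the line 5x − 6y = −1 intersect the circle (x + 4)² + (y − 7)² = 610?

(−17, −14) and (19, 16)

Express y = (1 + 5x)/6 and substitute into the circle:
61x² − 122x − 19703 = 0  ⟹  x² − 2x − 323 = 0
x = 19 or x = −17, giving (19, 16) and (−17, −14).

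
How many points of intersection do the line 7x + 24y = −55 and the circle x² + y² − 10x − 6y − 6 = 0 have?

d² = (7·5 + 24·3 − (−55))²/625 = 26244/625; r² = 40.
Since d² > r², the line lies outside the circle.

0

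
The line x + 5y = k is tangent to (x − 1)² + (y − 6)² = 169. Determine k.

The line touches the circle iff its distance from (1, 6) is 13:
|1·1 + 5·6 − k| / √26 = 13
|k − (31)| = 13√26.

k = 31 ± 13√26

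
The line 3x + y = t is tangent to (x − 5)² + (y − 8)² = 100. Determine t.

t = 23 ± 10√10

For a tangent, require d(centre, line) = r = 10.
|3·5 + 1·8 − t| / √10 = 10
|t − (23)| = 10√10.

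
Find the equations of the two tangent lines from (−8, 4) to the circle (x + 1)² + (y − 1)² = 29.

2x − 5y = −36 and 5x + 2y = −32

Let a tangent through (−8, 4) have slope m. Its distance from (−1, 1) must equal √29:
[m·(7) − (−3)]² = 29(m² + 1)
10m² + 21m − 10 = 0, so m = 2/5 or m = −5/2.
Through (−8, 4) these give 2x − 5y = −36 and 5x + 2y = −32.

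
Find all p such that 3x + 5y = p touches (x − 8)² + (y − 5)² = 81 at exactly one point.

p = 49 ± 9√34

Tangency holds when the distance from the centre (8, 5) to the line equals the radius 9:
|3·8 + 5·5 − p| / √34 = 9
|p − (49)| = 9√34.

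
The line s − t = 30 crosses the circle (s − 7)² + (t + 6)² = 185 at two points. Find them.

Substitute t = s − 30:
2s² − 62s + 440 = 0  ⟹  s² − 31s + 220 = 0
s = 20 or s = 11, giving (20, −10) and (11, −19).

(11, −19) and (20, −10)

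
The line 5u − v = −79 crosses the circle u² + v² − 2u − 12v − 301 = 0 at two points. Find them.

Substitute v = 5u + 79:
26u² + 728u + 4992 = 0  ⟹  u² + 28u + 192 = 0
u = −12 or u = −16, giving (−12, 19) and (−16, −1).

(−16, −1) and (−12, 19)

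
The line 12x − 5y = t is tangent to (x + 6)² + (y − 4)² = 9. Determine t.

For a tangent, require d(centre, line) = r = 3.
|12·(−6) − 5·4 − t| / √169 = 3
|t − (−92)| = 3·13, so t = −53 or t = −131.

t = −131 or t = −53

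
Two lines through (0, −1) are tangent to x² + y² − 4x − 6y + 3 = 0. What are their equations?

3x + y = −1 and x − 3y = 3

A line y − (−1) = m(x − (0)) is tangent when its distance from (2, 3) is √10:
(2m − (4))² = 10(m² + 1)
3m² + 8m − 3 = 0, so m = −3 or m = 1/3.
With m = −3: 3x + y = −1. With m = 1/3: x − 3y = 3.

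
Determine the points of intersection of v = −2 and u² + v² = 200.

Express v = −2 and substitute into the circle:
u² − 196 = 0
u = 14 or u = −14, giving (14, −2) and (−14, −2).

(−14, −2) and (14, −2)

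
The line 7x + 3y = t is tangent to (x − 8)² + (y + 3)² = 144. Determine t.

For a tangent, require d(centre, line) = r = 12.
|7·8 + 3·(−3) − t| / √58 = 12
|t − (47)| = 12√58.

t = 47 ± 12√58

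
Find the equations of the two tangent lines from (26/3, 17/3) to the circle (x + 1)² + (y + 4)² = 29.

5x − 2y = 32 and 2x − 5y = −11

Let a tangent through (26/3, 17/3) have slope m. Its distance from (−1, −4) must equal √29:
(−29/3m − (−29/3))² = 29(m² + 1)
10m² − 29m + 10 = 0, so m = 5/2 or m = 2/5.
With m = 5/2: 5x − 2y = 32. With m = 2/5: 2x − 5y = −11.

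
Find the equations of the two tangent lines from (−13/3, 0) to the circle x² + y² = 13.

Write the tangent as mx − y + (0 − m·(−13/3)) = 0 and set its distance from the centre to √13:
(13/3m − (0))² = 13(m² + 1)
4m² − 9 = 0, so m = 3/2 or m = −3/2.
Through (−13/3, 0) these give 3x − 2y = −13 and 3x + 2y = −13.

3x − 2y = −13 and 3x + 2y = −13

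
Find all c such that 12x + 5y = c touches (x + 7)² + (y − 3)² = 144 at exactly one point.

c = −225 or c = 87

The line touches the circle iff its distance from (−7, 3) is 12:
|12·(−7) + 5·3 − c| / √169 = 12
|c − (−69)| = 12·13, so c = 87 or c = −225.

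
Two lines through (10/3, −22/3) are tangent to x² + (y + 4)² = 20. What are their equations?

x − 2y = 18 and 2x − y = 14

Let a tangent through (10/3, −22/3) have slope m. Its distance from (0, −4) must equal 2√5:
[m·(−10/3) − (10/3)]² = 20(m² + 1)
2m² − 5m + 2 = 0, so m = 1/2 or m = 2.
With m = 1/2: x − 2y = 18. With m = 2: 2x − y = 14.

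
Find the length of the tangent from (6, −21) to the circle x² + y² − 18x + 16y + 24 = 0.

√57

The centre is (9, −8) and r = 11. The square of the distance from P to the centre is 9 + 169 = 178.
By the tangent–radius right angle, tangent length = √(|PO|² − r²) = √57.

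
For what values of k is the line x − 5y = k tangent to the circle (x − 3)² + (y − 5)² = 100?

k = −22 ± 10√26

For a tangent, require d(centre, line) = r = 10.
|1·3 − 5·5 − k| / √26 = 10
|k − (−22)| = 10√26.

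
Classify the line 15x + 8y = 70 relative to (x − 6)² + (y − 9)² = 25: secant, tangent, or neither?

neither

Substituting the line into the circle gives 289x² − 708x + 708 = 0.
Δ = 501264 − 818448 = −317184.
No real roots: the line does not meet the circle.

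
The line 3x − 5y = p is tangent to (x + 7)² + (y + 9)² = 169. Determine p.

p = 24 ± 13√34

The line touches the circle iff its distance from (−7, −9) is 13:
|3·(−7) − 5·(−9) − p| / √34 = 13
|p − (24)| = 13√34.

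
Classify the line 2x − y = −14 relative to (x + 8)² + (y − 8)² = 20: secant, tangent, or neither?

Substituting the line into the circle gives 5x² + 40x + 80 = 0.
Δ = 1600 − 1600 = 0.
A repeated root: the line is tangent.

tangent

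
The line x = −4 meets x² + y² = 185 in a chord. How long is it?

The line gives x = −4. Substituting into the circle:
y² − 169 = 0
y = 13 or y = −13, giving (−4, 13) and (−4, −13).
Chord length = distance between (−4, 13) and (−4, −13) = √676 = 26.

26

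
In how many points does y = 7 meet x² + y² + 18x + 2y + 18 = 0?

1

Substituting the line into the circle gives x² + 18x + 81 = 0.
Δ = 324 − 324 = 0.
A repeated root: the line is tangent.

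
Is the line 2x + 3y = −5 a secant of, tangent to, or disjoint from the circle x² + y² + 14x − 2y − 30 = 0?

secant

d² = (2·(−7) + 3·1 − (−5))²/13 = 36/13; r² = 80.
Since d² < r², the line cuts the circle twice.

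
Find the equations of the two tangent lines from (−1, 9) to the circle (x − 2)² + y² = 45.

Let a tangent through (−1, 9) have slope m. Its distance from (2, 0) must equal 3√5:
(3m − (−9))² = 45(m² + 1)
2m² − 3m − 2 = 0, so m = −1/2 or m = 2.
With m = −1/2: x + 2y = 17. With m = 2: 2x − y = −11.

x + 2y = 17 and 2x − y = −11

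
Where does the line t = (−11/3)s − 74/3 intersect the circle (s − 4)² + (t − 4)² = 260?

(−10, 12) and (−4, −10)

From the line, t = (−74 − 11s)/3. Substituting:
130s² + 1820s + 5200 = 0  ⟹  s² + 14s + 40 = 0
s = −4 or s = −10, giving (−4, −10) and (−10, 12).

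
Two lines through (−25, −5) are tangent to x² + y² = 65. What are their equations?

x + 8y = −65 and 4x − 7y = −65

Write the tangent as mx − y + (−5 − m·(−25)) = 0 and set its distance from the centre to √65:
(25m − (5))² = 65(m² + 1)
56m² − 25m − 4 = 0, so m = −1/8 or m = 4/7.
With m = −1/8: x + 8y = −65. With m = 4/7: 4x − 7y = −65.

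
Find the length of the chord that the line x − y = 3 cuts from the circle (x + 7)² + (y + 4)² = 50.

8√2

The distance from (−7, −4) to the line is 6/√2, and r² = 50.
Half the chord is √(r² − d²) = √(32), so the full chord is 8√2.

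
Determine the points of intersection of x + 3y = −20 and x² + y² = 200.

Express y = (−20 − x)/3 and substitute into the circle:
10x² + 40x − 1400 = 0  ⟹  x² + 4x − 140 = 0
x = 10 or x = −14, giving (10, −10) and (−14, −2).

(−14, −2) and (10, −10)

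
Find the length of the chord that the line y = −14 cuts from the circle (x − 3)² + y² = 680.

44

The distance from (3, 0) to the line is 14, and r² = 680.
Chord = 2√(r² − d²) = 2·√(484) = 44.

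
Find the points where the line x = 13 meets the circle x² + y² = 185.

(13, −4) and (13, 4)

The line gives x = 13. Substituting into the circle:
y² − 16 = 0
y = 4 or y = −4, giving (13, 4) and (13, −4).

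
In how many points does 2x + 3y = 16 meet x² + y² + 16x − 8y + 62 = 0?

0

Centre (−8, 4), r² = 18. Distance² from centre to line = (−20)²/13 = 400/13.
Since d² > r², the line lies outside the circle.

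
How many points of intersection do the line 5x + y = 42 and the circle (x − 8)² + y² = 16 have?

2

Centre (8, 0), r² = 16. Distance² from centre to line = (−2)²/26 = 2/13.
Since d² < r², the line cuts the circle twice.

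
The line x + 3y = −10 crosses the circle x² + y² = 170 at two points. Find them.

(−13, 1) and (11, −7)

Express y = (−10 − x)/3 and substitute into the circle:
10x² + 20x − 1430 = 0  ⟹  x² + 2x − 143 = 0
x = 11 or x = −13, giving (11, −7) and (−13, 1).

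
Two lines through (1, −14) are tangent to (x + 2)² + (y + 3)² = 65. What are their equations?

7x − 4y = 63 and 4x + 7y = −94

Let a tangent through (1, −14) have slope m. Its distance from (−2, −3) must equal √65:
[m·(−3) − (11)]² = 65(m² + 1)
28m² − 33m − 28 = 0, so m = 7/4 or m = −4/7.
Through (1, −14) these give 7x − 4y = 63 and 4x + 7y = −94.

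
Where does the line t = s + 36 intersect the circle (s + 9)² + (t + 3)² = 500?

(−29, 7) and (−19, 17)

From the line, t = s + 36. Substituting:
2s² + 96s + 1102 = 0  ⟹  s² + 48s + 551 = 0
s = −19 or s = −29, giving (−19, 17) and (−29, 7).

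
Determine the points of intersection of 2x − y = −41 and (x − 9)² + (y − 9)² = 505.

(−12, 17) and (−10, 21)

From the line, y = 2x + 41. Substituting:
5x² + 110x + 600 = 0  ⟹  x² + 22x + 120 = 0
x = −10 or x = −12, giving (−10, 21) and (−12, 17).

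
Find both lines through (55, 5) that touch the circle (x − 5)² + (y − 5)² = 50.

x + 7y = 90 and x − 7y = 20

Let a tangent through (55, 5) have slope m. Its distance from (5, 5) must equal 5√2:
(−50m − (0))² = 50(m² + 1)
49m² − 1 = 0, so m = −1/7 or m = 1/7.
Through (55, 5) these give x + 7y = 90 and x − 7y = 20.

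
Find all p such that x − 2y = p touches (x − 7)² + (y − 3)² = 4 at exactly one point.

p = 1 ± 2√5

Tangency holds when the distance from the centre (7, 3) to the line equals the radius 2:
|1·7 − 2·3 − p| / √5 = 2
|p − (1)| = 2√5.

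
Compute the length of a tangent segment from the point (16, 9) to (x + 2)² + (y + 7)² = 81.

√499

The centre is (−2, −7) and r = 9. The square of the distance from P to the centre is 324 + 256 = 580.
Power of the point: PT² = |PO|² − r² = 499, so PT = √499.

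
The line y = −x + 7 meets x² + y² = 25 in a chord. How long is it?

The distance from (0, 0) to the line is 7/√2, and r² = 25.
Chord = 2√(r² − d²) = 2·√(1/2) = √2.

√2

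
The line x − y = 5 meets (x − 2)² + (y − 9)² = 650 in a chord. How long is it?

34√2

From the line, y = x − 5. Substituting:
2x² − 32x − 450 = 0  ⟹  x² − 16x − 225 = 0
x = 25 or x = −9, giving (25, 20) and (−9, −14).
Chord length = distance between (25, 20) and (−9, −14) = √2312 = 34√2.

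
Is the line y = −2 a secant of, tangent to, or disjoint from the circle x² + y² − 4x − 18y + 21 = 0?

Substituting the line into the circle gives x² − 4x + 61 = 0.
Discriminant = (−4)² − 4·1·(61) = −228 < 0.
No real roots: the line does not meet the circle.

disjoint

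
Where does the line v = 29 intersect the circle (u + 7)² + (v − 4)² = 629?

(−9, 29) and (−5, 29)

From the line, v = 29. Substituting:
u² + 14u + 45 = 0
u = −5 or u = −9, giving (−5, 29) and (−9, 29).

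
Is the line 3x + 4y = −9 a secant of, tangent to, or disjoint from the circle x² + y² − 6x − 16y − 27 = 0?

tangent

Substituting the line into the circle gives 25x² + 150x + 225 = 0.
Discriminant = (150)² − 4·25·(225) = 0.
A repeated root: the line is tangent.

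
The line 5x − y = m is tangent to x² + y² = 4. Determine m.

For a tangent, require d(centre, line) = r = 2.
|5·0 − 1·0 − m| / √26 = 2
|m| = 2√26.

m = ±2√26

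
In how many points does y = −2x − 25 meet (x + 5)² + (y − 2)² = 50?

0

Substituting the line into the circle gives 5x² + 118x + 704 = 0.
Δ = 13924 − 14080 = −156.
No real roots: the line does not meet the circle.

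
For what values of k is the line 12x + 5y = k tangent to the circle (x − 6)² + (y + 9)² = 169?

k = −142 or k = 196

Tangency holds when the distance from the centre (6, −9) to the line equals the radius 13:
|12·6 + 5·(−9) − k| / √169 = 13
|k − (27)| = 13·13, so k = 196 or k = −142.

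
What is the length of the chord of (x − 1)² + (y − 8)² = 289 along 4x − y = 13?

8√17

Express y = 4x − 13 and substitute into the circle:
17x² − 170x + 153 = 0  ⟹  x² − 10x + 9 = 0
x = 9 or x = 1, giving (9, 23) and (1, −9).
Chord length = distance between (9, 23) and (1, −9) = √1088 = 8√17.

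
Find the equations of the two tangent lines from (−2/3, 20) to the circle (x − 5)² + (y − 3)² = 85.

Write the tangent as mx − y + (20 − m·(−2/3)) = 0 and set its distance from the centre to √85:
(17/3m − (−17))² = 85(m² + 1)
14m² − 51m − 54 = 0, so m = −6/7 or m = 9/2.
Through (−2/3, 20) these give 6x + 7y = 136 and 9x − 2y = −46.

6x + 7y = 136 and 9x − 2y = −46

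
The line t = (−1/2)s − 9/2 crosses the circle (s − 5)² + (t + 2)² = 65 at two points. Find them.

Substitute t = (−9 − s)/2:
5s² − 30s − 135 = 0  ⟹  s² − 6s − 27 = 0
s = 9 or s = −3, giving (9, −9) and (−3, −3).

(−3, −3) and (9, −9)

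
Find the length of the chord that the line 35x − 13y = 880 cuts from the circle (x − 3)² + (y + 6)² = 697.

From the line, y = (−880 + 35x)/13. Substituting:
1394x² − 57154x + 526932 = 0  ⟹  x² − 41x + 378 = 0
x = 27 or x = 14, giving (27, 5) and (14, −30).
Chord length = distance between (27, 5) and (14, −30) = √1394 = √1394.

√1394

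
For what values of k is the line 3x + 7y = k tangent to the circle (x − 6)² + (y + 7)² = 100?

The line touches the circle iff its distance from (6, −7) is 10:
|3·6 + 7·(−7) − k| / √58 = 10
|k − (−31)| = 10√58.

k = −31 ± 10√58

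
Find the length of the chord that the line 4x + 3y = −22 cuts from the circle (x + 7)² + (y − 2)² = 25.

10

Substitute y = (−22 − 4x)/3:
25x² + 350x + 1000 = 0  ⟹  x² + 14x + 40 = 0
x = −4 or x = −10, giving (−4, −2) and (−10, 6).
|(−4, −2) − (−10, 6)| = √((6)² + (−8)²) = 10.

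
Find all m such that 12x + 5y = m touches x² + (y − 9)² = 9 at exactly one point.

m = 6 or m = 84

Tangency holds when the distance from the centre (0, 9) to the line equals the radius 3:
|12·0 + 5·9 − m| / √169 = 3
|m − (45)| = 3·13, so m = 84 or m = 6.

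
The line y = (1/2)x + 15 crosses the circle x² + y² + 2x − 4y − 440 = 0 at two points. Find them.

Express y = (30 + x)/2 and substitute into the circle:
5x² + 60x − 1100 = 0  ⟹  x² + 12x − 220 = 0
x = 10 or x = −22, giving (10, 20) and (−22, 4).

(−22, 4) and (10, 20)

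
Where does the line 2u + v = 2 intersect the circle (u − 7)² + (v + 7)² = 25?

From the line, v = −2u + 2. Substituting:
5u² − 50u + 105 = 0  ⟹  u² − 10u + 21 = 0
u = 7 or u = 3, giving (7, −12) and (3, −4).

(3, −4) and (7, −12)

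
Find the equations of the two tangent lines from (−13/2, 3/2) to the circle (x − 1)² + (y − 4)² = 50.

7x − y = −47 and x + y = −5

Write the tangent as mx − y + (3/2 − m·(−13/2)) = 0 and set its distance from the centre to 5√2:
(15/2m − (5/2))² = 50(m² + 1)
m² − 6m − 7 = 0, so m = 7 or m = −1.
With m = 7: 7x − y = −47. With m = −1: x + y = −5.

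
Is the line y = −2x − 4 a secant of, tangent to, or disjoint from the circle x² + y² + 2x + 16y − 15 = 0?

Centre (−1, −8), r² = 80. Distance² from centre to line = (−6)²/5 = 36/5.
Since d² < r², the line cuts the circle twice.

secant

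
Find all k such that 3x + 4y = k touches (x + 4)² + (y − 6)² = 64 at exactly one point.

For a tangent, require d(centre, line) = r = 8.
|3·(−4) + 4·6 − k| / √25 = 8
|k − (12)| = 8·5, so k = 52 or k = −28.

k = −28 or k = 52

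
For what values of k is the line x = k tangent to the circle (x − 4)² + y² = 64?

k = −4 or k = 12

Tangency holds when the distance from the centre (4, 0) to the line equals the radius 8:
|1·4 + 0·0 − k| / √1 = 8
|k − (4)| = 8, so k = 12 or k = −4.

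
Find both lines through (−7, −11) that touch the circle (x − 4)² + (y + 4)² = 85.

Write the tangent as mx − y + (−11 − m·(−7)) = 0 and set its distance from the centre to √85:
[m·(11) − (7)]² = 85(m² + 1)
18m² − 77m − 18 = 0, so m = −2/9 or m = 9/2.
With m = −2/9: 2x + 9y = −113. With m = 9/2: 9x − 2y = −41.

2x + 9y = −113 and 9x − 2y = −41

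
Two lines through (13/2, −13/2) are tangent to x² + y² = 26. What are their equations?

Let a tangent through (13/2, −13/2) have slope m. Its distance from (0, 0) must equal √26:
[m·(−13/2) − (13/2)]² = 26(m² + 1)
5m² + 26m + 5 = 0, so m = −5 or m = −1/5.
With m = −5: 5x + y = 26. With m = −1/5: x + 5y = −26.

5x + y = 26 and x + 5y = −26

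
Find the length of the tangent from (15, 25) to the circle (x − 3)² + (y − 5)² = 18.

√526

Centre (3, 5), r² = 18. |PO|² = (12)² + (20)² = 544.
The tangent meets the radius at right angles, so tangent² = |PO|² − r² = 544 − 18 = 526.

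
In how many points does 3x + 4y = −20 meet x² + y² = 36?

2

d² = (3·0 + 4·0 − (−20))²/25 = 16; r² = 36.
Since d² < r², the line cuts the circle twice.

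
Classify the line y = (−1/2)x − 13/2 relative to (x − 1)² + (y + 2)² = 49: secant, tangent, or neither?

secant

Substituting the line into the circle gives 5x² + 10x − 111 = 0.
Discriminant = (10)² − 4·5·(−111) = 2320 > 0.
Two real roots: the line is a secant.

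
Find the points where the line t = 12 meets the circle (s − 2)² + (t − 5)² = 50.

(1, 12) and (3, 12)

Substitute t = 12:
s² − 4s + 3 = 0
s = 3 or s = 1, giving (3, 12) and (1, 12).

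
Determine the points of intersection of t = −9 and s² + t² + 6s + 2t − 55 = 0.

From the line, t = −9. Substituting:
s² + 6s + 8 = 0
s = −2 or s = −4, giving (−2, −9) and (−4, −9).

(−4, −9) and (−2, −9)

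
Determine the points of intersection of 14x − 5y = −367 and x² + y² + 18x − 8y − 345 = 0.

From the line, y = (367 + 14x)/5. Substituting:
221x² + 10166x + 111384 = 0  ⟹  x² + 46x + 504 = 0
x = −18 or x = −28, giving (−18, 23) and (−28, −5).

(−28, −5) and (−18, 23)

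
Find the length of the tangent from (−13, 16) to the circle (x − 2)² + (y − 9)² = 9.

√265

Centre (2, 9), r² = 9. |PO|² = (−15)² + (7)² = 274.
The tangent meets the radius at right angles, so tangent² = |PO|² − r² = 274 − 9 = 265.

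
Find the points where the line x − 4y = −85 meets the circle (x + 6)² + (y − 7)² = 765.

(−33, 13) and (15, 25)

From the line, y = (85 + x)/4. Substituting:
17x² + 306x − 8415 = 0  ⟹  x² + 18x − 495 = 0
x = 15 or x = −33, giving (15, 25) and (−33, 13).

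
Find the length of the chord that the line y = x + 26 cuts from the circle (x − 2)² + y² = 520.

16√2

Centre (2, 0), r² = 520. Perpendicular distance d from centre to line = |28| / √2 = 28/√2.
Half the chord is √(r² − d²) = √(128), so the full chord is 16√2.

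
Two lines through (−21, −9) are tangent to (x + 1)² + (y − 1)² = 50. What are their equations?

x − y = −12 and x − 7y = 42

A line y − (−9) = m(x − (−21)) is tangent when its distance from (−1, 1) is 5√2:
[m·(20) − (10)]² = 50(m² + 1)
7m² − 8m + 1 = 0, so m = 1 or m = 1/7.
With m = 1: x − y = −12. With m = 1/7: x − 7y = 42.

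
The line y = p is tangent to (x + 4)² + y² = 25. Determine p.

p = −5 or p = 5

For a tangent, require d(centre, line) = r = 5.
|0·(−4) + 1·0 − p| / √1 = 5
|p| = 5, so p = 5 or p = −5.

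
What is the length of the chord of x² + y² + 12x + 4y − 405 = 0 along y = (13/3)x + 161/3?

3√178

Centre (−6, −2), r² = 445. Perpendicular distance d from centre to line = |89| / √178 = 89/√178.
Chord = 2√(r² − d²) = 2·√(801/2) = 3√178.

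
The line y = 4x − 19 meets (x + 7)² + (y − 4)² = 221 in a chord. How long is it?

From the line, y = 4x − 19. Substituting:
17x² − 170x + 357 = 0  ⟹  x² − 10x + 21 = 0
x = 7 or x = 3, giving (7, 9) and (3, −7).
|(7, 9) − (3, −7)| = √((4)² + (16)²) = 4√17.

4√17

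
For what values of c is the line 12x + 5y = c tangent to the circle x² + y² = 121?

c = −143 or c = 143

For a tangent, require d(centre, line) = r = 11.
|12·0 + 5·0 − c| / √169 = 11
|c| = 11·13, so c = 143 or c = −143.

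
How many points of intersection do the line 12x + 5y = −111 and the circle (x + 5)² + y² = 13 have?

0

Substituting the line into the circle gives 169x² + 2914x + 12621 = 0.
Δ = 8491396 − 8531796 = −40400.
No real roots: the line does not meet the circle.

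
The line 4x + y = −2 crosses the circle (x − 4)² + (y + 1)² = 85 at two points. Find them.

Substitute y = −4x − 2:
17x² − 68 = 0  ⟹  x² − 4 = 0
x = 2 or x = −2, giving (2, −10) and (−2, 6).

(−2, 6) and (2, −10)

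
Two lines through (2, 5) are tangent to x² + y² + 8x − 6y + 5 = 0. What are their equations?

2x − y = −1 and x + 2y = 12

Let a tangent through (2, 5) have slope m. Its distance from (−4, 3) must equal 2√5:
[m·(−6) − (−2)]² = 20(m² + 1)
2m² − 3m − 2 = 0, so m = 2 or m = −1/2.
Through (2, 5) these give 2x − y = −1 and x + 2y = 12.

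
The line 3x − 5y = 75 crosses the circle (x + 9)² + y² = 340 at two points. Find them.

Substitute y = (−75 + 3x)/5:
34x² − 850 = 0  ⟹  x² − 25 = 0
x = 5 or x = −5, giving (5, −12) and (−5, −18).

(−5, −18) and (5, −12)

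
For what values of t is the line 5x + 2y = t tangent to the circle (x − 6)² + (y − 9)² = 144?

Tangency holds when the distance from the centre (6, 9) to the line equals the radius 12:
|5·6 + 2·9 − t| / √29 = 12
|t − (48)| = 12√29.

t = 48 ± 12√29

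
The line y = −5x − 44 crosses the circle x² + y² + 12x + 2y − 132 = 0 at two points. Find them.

(−11, 11) and (−6, −14)

From the line, y = −5x − 44. Substituting:
26x² + 442x + 1716 = 0  ⟹  x² + 17x + 66 = 0
x = −6 or x = −11, giving (−6, −14) and (−11, 11).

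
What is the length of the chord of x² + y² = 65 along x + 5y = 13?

3√26

The distance from (0, 0) to the line is 13/√26, and r² = 65.
Half the chord is √(r² − d²) = √(117/2), so the full chord is 3√26.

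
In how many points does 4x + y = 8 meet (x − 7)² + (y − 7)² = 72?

2

d² = (4·7 + 1·7 − (8))²/17 = 729/17; r² = 72.
Since d² < r², the line cuts the circle twice.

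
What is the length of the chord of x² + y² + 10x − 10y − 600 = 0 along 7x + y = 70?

30√2

Substitute y = −7x + 70:
50x² − 900x + 3600 = 0  ⟹  x² − 18x + 72 = 0
x = 12 or x = 6, giving (12, −14) and (6, 28).
Chord length = distance between (12, −14) and (6, 28) = √1800 = 30√2.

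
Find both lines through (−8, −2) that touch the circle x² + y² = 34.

Write the tangent as mx − y + (−2 − m·(−8)) = 0 and set its distance from the centre to √34:
[m·(8) − (2)]² = 34(m² + 1)
15m² − 16m − 15 = 0, so m = −3/5 or m = 5/3.
Through (−8, −2) these give 3x + 5y = −34 and 5x − 3y = −34.

3x + 5y = −34 and 5x − 3y = −34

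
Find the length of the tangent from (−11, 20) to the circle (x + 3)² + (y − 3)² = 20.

3√37

With centre O = (−3, 3), |OP|² = 353 and r² = 20.
By the tangent–radius right angle, tangent length = √(|PO|² − r²) = √333 = 3√37.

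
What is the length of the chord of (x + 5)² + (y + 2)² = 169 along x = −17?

10

The line gives x = −17. Substituting into the circle:
y² + 4y − 21 = 0
y = 3 or y = −7, giving (−17, 3) and (−17, −7).
|(−17, 3) − (−17, −7)| = √((0)² + (10)²) = 10.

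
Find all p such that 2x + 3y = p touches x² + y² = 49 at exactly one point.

The line touches the circle iff its distance from (0, 0) is 7:
|2·0 + 3·0 − p| / √13 = 7
|p| = 7√13.

p = ±7√13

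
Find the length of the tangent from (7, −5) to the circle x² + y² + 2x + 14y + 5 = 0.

√23

With centre O = (−1, −7), |OP|² = 68 and r² = 45.
By the tangent–radius right angle, tangent length = √(|PO|² − r²) = √23.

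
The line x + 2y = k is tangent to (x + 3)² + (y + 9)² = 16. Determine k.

k = −21 ± 4√5

The line touches the circle iff its distance from (−3, −9) is 4:
|1·(−3) + 2·(−9) − k| / √5 = 4
|k − (−21)| = 4√5.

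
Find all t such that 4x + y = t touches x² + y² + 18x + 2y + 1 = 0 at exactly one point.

The line touches the circle iff its distance from (−9, −1) is 9:
|4·(−9) + 1·(−1) − t| / √17 = 9
|t − (−37)| = 9√17.

t = −37 ± 9√17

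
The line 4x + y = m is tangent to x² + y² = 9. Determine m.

The line touches the circle iff its distance from (0, 0) is 3:
|4·0 + 1·0 − m| / √17 = 3
|m| = 3√17.

m = ±3√17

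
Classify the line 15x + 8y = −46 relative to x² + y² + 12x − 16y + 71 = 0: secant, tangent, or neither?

secant

Substituting the line into the circle gives 289x² + 4068x + 12548 = 0.
Δ = 16548624 − 14505488 = 2043136.
Two real roots: the line is a secant.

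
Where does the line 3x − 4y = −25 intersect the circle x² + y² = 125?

Express y = (25 + 3x)/4 and substitute into the circle:
25x² + 150x − 1375 = 0  ⟹  x² + 6x − 55 = 0
x = 5 or x = −11, giving (5, 10) and (−11, −2).

(−11, −2) and (5, 10)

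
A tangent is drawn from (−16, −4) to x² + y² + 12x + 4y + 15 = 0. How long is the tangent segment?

√79

Centre (−6, −2), r² = 25. |PO|² = (−10)² + (−2)² = 104.
The tangent meets the radius at right angles, so tangent² = |PO|² − r² = 104 − 25 = 79.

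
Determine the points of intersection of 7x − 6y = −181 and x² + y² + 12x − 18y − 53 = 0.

(−19, 8) and (−7, 22)

From the line, y = (181 + 7x)/6. Substituting:
85x² + 2210x + 11305 = 0  ⟹  x² + 26x + 133 = 0
x = −7 or x = −19, giving (−7, 22) and (−19, 8).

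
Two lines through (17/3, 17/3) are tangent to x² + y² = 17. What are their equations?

Let a tangent through (17/3, 17/3) have slope m. Its distance from (0, 0) must equal √17:
[m·(−17/3) − (−17/3)]² = 17(m² + 1)
4m² − 17m + 4 = 0, so m = 4 or m = 1/4.
With m = 4: 4x − y = 17. With m = 1/4: x − 4y = −17.

4x − y = 17 and x − 4y = −17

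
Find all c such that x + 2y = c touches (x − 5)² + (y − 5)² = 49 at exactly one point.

c = 15 ± 7√5

The line touches the circle iff its distance from (5, 5) is 7:
|1·5 + 2·5 − c| / √5 = 7
|c − (15)| = 7√5.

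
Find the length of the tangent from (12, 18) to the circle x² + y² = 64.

The centre is (0, 0) and r = 8. The square of the distance from P to the centre is 144 + 324 = 468.
The tangent meets the radius at right angles, so tangent² = |PO|² − r² = 468 − 64 = 404.

2√101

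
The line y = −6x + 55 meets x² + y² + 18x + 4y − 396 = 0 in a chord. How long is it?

Express y = −6x + 55 and substitute into the circle:
37x² − 666x + 2849 = 0  ⟹  x² − 18x + 77 = 0
x = 11 or x = 7, giving (11, −11) and (7, 13).
Chord length = distance between (11, −11) and (7, 13) = √592 = 4√37.

4√37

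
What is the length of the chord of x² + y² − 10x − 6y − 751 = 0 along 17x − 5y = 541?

Express y = (−541 + 17x)/5 and substitute into the circle:
314x² − 19154x + 290136 = 0  ⟹  x² − 61x + 924 = 0
x = 33 or x = 28, giving (33, 4) and (28, −13).
Chord length = distance between (33, 4) and (28, −13) = √314 = √314.

√314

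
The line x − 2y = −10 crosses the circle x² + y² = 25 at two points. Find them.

Express y = (10 + x)/2 and substitute into the circle:
5x² + 20x = 0  ⟹  x² + 4x = 0
x = 0 or x = −4, giving (0, 5) and (−4, 3).

(−4, 3) and (0, 5)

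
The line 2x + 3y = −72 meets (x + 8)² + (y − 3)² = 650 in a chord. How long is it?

10√13

The distance from (−8, 3) to the line is 65/√13, and r² = 650.
Chord = 2√(r² − d²) = 2·√(325) = 10√13.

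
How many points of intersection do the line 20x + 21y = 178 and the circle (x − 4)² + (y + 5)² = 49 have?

Substituting the line into the circle gives 841x² − 14848x + 65536 = 0.
Discriminant = (−14848)² − 4·841·(65536) = 0.
A repeated root: the line is tangent.

1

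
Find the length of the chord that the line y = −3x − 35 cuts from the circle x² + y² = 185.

From the line, y = −3x − 35. Substituting:
10x² + 210x + 1040 = 0  ⟹  x² + 21x + 104 = 0
x = −8 or x = −13, giving (−8, −11) and (−13, 4).
|(−8, −11) − (−13, 4)| = √((5)² + (−15)²) = 5√10.

5√10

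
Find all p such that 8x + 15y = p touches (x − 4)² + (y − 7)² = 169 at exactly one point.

For a tangent, require d(centre, line) = r = 13.
|8·4 + 15·7 − p| / √289 = 13
|p − (137)| = 13·17, so p = 358 or p = −84.

p = −84 or p = 358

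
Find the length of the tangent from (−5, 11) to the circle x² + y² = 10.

2√34

Centre (0, 0), r² = 10. |PO|² = (−5)² + (11)² = 146.
Power of the point: PT² = |PO|² − r² = 136, so PT = 2√34.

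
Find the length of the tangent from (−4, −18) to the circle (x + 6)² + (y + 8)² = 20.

2√21

Centre (−6, −8), r² = 20. |PO|² = (2)² + (−10)² = 104.
By the tangent–radius right angle, tangent length = √(|PO|² − r²) = √84 = 2√21.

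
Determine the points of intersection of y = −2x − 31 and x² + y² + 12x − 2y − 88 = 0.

(−17, 3) and (−11, −9)

From the line, y = −2x − 31. Substituting:
5x² + 140x + 935 = 0  ⟹  x² + 28x + 187 = 0
x = −11 or x = −17, giving (−11, −9) and (−17, 3).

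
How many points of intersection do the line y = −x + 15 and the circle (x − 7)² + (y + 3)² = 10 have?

0

Centre (7, −3), r² = 10. Distance² from centre to line = (−11)²/2 = 121/2.
Since d² > r², the line lies outside the circle.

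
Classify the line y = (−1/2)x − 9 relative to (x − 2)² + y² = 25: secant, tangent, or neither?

Centre (2, 0), r² = 25. Distance² from centre to line = (20)²/5 = 80.
Since d² > r², the line lies outside the circle.

neither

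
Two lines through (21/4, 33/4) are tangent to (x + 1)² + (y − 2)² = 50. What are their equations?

7x + y = 45 and x + 7y = 63

A line y − (33/4) = m(x − (21/4)) is tangent when its distance from (−1, 2) is 5√2:
(−25/4m − (−25/4))² = 50(m² + 1)
7m² + 50m + 7 = 0, so m = −7 or m = −1/7.
With m = −7: 7x + y = 45. With m = −1/7: x + 7y = 63.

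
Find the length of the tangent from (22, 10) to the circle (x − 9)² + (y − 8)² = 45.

With centre O = (9, 8), |OP|² = 173 and r² = 45.
The tangent meets the radius at right angles, so tangent² = |PO|² − r² = 173 − 45 = 128.

8√2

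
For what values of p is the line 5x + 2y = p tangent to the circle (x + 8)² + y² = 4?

Tangency holds when the distance from the centre (−8, 0) to the line equals the radius 2:
|5·(−8) + 2·0 − p| / √29 = 2
|p − (−40)| = 2√29.

p = −40 ± 2√29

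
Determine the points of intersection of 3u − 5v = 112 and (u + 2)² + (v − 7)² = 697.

From the line, v = (−112 + 3u)/5. Substituting:
34u² − 782u + 4284 = 0  ⟹  u² − 23u + 126 = 0
u = 14 or u = 9, giving (14, −14) and (9, −17).

(9, −17) and (14, −14)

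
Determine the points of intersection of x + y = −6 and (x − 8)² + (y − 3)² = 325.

Express y = −x − 6 and substitute into the circle:
2x² + 2x − 180 = 0  ⟹  x² + x − 90 = 0
x = 9 or x = −10, giving (9, −15) and (−10, 4).

(−10, 4) and (9, −15)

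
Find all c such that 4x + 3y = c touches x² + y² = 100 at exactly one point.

c = −50 or c = 50

For a tangent, require d(centre, line) = r = 10.
|4·0 + 3·0 − c| / √25 = 10
|c| = 10·5, so c = 50 or c = −50.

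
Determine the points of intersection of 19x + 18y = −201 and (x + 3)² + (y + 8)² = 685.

(−21, 11) and (15, −27)

Express y = (−201 − 19x)/18 and substitute into the circle:
685x² + 4110x − 215775 = 0  ⟹  x² + 6x − 315 = 0
x = 15 or x = −21, giving (15, −27) and (−21, 11).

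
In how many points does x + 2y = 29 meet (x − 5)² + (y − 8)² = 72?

2

Centre (5, 8), r² = 72. Distance² from centre to line = (−8)²/5 = 64/5.
Since d² < r², the line cuts the circle twice.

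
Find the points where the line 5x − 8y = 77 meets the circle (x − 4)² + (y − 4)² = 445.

From the line, y = (−77 + 5x)/8. Substituting:
89x² − 1602x − 15575 = 0  ⟹  x² − 18x − 175 = 0
x = 25 or x = −7, giving (25, 6) and (−7, −14).

(−7, −14) and (25, 6)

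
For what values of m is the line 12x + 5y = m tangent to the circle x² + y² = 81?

m = −117 or m = 117

For a tangent, require d(centre, line) = r = 9.
|12·0 + 5·0 − m| / √169 = 9
|m| = 9·13, so m = 117 or m = −117.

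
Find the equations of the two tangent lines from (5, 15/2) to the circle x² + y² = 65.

7x + 4y = 65 and x + 8y = 65

Write the tangent as mx − y + (15/2 − m·(5)) = 0 and set its distance from the centre to √65:
(−5m − (−15/2))² = 65(m² + 1)
32m² + 60m + 7 = 0, so m = −7/4 or m = −1/8.
Through (5, 15/2) these give 7x + 4y = 65 and x + 8y = 65.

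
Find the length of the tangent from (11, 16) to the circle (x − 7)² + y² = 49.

√223

With centre O = (7, 0), |OP|² = 272 and r² = 49.
The tangent meets the radius at right angles, so tangent² = |PO|² − r² = 272 − 49 = 223.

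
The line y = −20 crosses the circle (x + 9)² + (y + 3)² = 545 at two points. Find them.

(−25, −20) and (7, −20)

From the line, y = −20. Substituting:
x² + 18x − 175 = 0
x = 7 or x = −25, giving (7, −20) and (−25, −20).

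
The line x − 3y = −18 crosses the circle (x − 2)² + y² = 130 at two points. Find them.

From the line, y = (18 + x)/3. Substituting:
10x² − 810 = 0  ⟹  x² − 81 = 0
x = 9 or x = −9, giving (9, 9) and (−9, 3).

(−9, 3) and (9, 9)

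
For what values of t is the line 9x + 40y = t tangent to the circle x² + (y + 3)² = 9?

The line touches the circle iff its distance from (0, −3) is 3:
|9·0 + 40·(−3) − t| / √1681 = 3
|t − (−120)| = 3·41, so t = 3 or t = −243.

t = −243 or t = 3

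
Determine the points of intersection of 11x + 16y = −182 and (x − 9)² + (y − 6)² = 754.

Express y = (−182 − 11x)/16 and substitute into the circle:
377x² + 1508x − 95004 = 0  ⟹  x² + 4x − 252 = 0
x = 14 or x = −18, giving (14, −21) and (−18, 1).

(−18, 1) and (14, −21)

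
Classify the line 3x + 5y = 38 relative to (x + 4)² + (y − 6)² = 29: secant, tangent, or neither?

secant

Substituting the line into the circle gives 34x² + 152x − 261 = 0.
Δ = 23104 − (−35496) = 58600.
Two real roots: the line is a secant.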